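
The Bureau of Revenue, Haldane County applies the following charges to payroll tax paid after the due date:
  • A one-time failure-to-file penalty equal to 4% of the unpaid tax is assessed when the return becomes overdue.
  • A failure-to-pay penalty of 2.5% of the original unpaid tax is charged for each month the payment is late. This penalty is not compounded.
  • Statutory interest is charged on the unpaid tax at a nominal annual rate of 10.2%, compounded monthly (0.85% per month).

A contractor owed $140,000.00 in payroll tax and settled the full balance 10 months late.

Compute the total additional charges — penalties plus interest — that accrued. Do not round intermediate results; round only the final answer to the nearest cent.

$52,965.65

Failure-to-file penalty: 4% × $140,000.00 = $5,600.00
Failure-to-pay penalty = 2.5% × $140,000.00 × 10 mo = $35,000.00
Interest: $140,000.00 × ((1 + 0.0085)^10 − 1) = $140,000.00 × 0.0883261… = $12,365.6473…
Penalties + interest = $40,600.0000 + $12,365.6473… = $52,965.65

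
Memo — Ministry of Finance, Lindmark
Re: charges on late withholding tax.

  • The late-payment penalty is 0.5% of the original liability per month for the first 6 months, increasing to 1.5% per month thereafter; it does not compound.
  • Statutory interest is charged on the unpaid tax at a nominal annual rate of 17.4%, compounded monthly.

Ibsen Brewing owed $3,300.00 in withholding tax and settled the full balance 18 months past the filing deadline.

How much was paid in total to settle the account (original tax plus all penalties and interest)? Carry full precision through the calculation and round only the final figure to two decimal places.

Penalty, months 1–6: 6 × 0.5% × $3,300.00 = $99.00
Penalty, months 7–18: 12 × 1.5% × $3,300.00 = $594.00
Interest (17.4%/yr ÷ 12 = 1.45%/month): $3,300.00 × ((1 + 0.0145)^18 − 1) = $976.1297…
Total = $3,300.00 + $693.0000 + $976.1297… = $4,969.13

$4,969.13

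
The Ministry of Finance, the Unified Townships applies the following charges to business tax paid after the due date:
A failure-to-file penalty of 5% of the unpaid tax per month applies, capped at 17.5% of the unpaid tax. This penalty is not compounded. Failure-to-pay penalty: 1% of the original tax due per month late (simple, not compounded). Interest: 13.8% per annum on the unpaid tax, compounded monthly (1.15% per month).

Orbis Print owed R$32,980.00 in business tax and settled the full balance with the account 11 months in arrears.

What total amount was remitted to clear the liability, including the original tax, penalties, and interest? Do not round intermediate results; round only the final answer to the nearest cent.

Failure-to-file: 11 × 5% × R$32,980.00 = R$18,139.00, capped at 17.5% × R$32,980.00 = R$5,771.50
Failure-to-pay penalty = 1% × R$32,980.00 × 11 mo = R$3,627.80
Interest: R$32,980.00 × ((1 + 0.0115)^11 − 1) = R$32,980.00 × 0.1340306… = R$4,420.3279…
Total = R$32,980.00 + R$9,399.3000 + R$4,420.3279… = R$46,799.63

R$46,799.63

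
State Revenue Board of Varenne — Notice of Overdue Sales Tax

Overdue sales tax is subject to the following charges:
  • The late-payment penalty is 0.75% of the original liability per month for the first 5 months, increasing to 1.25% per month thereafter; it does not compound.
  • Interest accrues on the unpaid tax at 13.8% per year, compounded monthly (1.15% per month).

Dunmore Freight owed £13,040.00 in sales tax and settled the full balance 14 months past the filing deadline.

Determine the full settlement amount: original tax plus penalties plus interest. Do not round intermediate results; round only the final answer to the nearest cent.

Penalty, months 1–5: 5 × 0.75% × £13,040.00 = £489.00
Penalty, months 6–14: 9 × 1.25% × £13,040.00 = £1,467.00
Interest: £13,040.00 × ((1 + 0.0115)^14 − 1) = £13,040.00 × 0.1736063… = £2,263.8257…
Total = £13,040.00 + £1,956.0000 + £2,263.8257… = £17,259.83

£17,259.83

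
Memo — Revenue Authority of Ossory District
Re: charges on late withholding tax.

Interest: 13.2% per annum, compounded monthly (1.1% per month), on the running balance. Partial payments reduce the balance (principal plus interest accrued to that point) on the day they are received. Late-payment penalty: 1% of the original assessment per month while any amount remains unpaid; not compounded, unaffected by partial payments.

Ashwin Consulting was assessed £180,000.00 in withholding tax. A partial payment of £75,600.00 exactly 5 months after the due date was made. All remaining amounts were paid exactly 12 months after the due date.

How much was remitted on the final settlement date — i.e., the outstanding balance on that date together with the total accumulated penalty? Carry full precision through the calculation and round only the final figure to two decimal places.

£145,234.65

Balance at month 5: £180,000.0000 × (1 + 0.011)^5 = £190,120.2090…
After £75,600.00 payment: £190,120.2090… − £75,600.00 = £114,520.2090…
Balance at month 12: £114,520.2090… × (1 + 0.011)^7 = £123,634.6549…
Penalty: 12 × 1% × £180,000.00 = £21,600.00
Final settlement = outstanding balance + penalty = £123,634.6549… + £21,600.00 = £145,234.65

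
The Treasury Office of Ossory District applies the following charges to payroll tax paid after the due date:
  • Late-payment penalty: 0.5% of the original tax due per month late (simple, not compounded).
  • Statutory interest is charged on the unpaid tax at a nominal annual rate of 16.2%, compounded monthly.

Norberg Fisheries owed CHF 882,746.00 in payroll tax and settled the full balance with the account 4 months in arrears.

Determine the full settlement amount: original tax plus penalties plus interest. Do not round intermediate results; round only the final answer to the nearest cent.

CHF 949,043.20

Late-payment penalty = 0.5% × CHF 882,746.00 × 4 mo = CHF 17,654.92
Interest (16.2%/yr ÷ 12 = 1.35%/month): CHF 882,746.00 × ((1 + 0.0135)^4 − 1) = CHF 48,642.2836…
Total = CHF 882,746.00 + CHF 17,654.9200 + CHF 48,642.2836… = CHF 949,043.20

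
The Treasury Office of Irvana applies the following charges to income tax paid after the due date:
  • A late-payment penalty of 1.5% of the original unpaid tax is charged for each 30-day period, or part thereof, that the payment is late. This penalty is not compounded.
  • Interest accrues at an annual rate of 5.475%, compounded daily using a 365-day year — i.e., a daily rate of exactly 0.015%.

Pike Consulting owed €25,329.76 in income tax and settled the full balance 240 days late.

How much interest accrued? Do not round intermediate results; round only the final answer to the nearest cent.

Interest: €25,329.76 × ((1 + 0.00015)^240 − 1) = €25,329.76 × 0.03665305… = €928.4129…

€928.41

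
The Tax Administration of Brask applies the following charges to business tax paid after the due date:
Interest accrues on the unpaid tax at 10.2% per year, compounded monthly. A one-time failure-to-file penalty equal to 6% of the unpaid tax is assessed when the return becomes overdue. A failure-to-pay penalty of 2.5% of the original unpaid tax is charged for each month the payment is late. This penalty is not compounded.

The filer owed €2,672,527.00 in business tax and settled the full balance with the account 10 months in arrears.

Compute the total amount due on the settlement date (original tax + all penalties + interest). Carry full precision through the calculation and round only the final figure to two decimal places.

€3,737,064.13

Failure-to-file penalty: 6% × €2,672,527.00 = €160,351.62
Failure-to-pay penalty: 10 × 2.5% × €2,672,527.00 = €668,131.75
Interest (10.2%/yr ÷ 12 = 0.85%/month): €2,672,527.00 × ((1 + 0.0085)^10 − 1) = €236,053.7600…
Total = €2,672,527.00 + €828,483.3700 + €236,053.7600… = €3,737,064.13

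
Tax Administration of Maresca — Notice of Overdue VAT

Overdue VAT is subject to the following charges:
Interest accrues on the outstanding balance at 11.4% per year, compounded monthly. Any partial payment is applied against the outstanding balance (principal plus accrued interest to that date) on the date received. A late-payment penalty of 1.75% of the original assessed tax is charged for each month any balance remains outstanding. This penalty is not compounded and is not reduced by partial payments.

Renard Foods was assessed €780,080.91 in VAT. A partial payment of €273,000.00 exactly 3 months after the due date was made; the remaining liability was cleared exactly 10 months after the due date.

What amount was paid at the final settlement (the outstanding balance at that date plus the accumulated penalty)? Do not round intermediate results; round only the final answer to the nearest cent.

Monthly rate = 11.4% ÷ 12 = 0.95%
Balance at month 3: €780,080.9100 × (1 + 0.0095)^3 = €802,525.0917…
After €273,000.00 payment: €802,525.0917… − €273,000.00 = €529,525.0917…
Balance at month 10: €529,525.0917… × (1 + 0.0095)^7 = €565,758.1346…
Penalty: 10 × 1.75% × €780,080.91 = €136,514.16…
Final settlement = outstanding balance + penalty = €565,758.1346… + €136,514.16… = €702,272.29

€702,272.29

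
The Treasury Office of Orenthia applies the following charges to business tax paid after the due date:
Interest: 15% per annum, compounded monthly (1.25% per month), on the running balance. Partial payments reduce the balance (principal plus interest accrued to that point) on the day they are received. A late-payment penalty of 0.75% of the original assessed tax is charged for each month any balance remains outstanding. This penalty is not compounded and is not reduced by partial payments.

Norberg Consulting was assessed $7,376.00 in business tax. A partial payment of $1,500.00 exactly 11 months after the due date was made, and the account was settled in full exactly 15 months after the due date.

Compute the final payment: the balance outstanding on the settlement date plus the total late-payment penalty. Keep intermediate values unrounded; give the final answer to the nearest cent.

$8,140.20

Balance at month 11: $7,376.0000 × (1 + 0.0125)^11 = $8,456.0250…
After $1,500.00 payment: $8,456.0250… − $1,500.00 = $6,956.0250…
Balance at month 15: $6,956.0250… × (1 + 0.0125)^4 = $7,310.4020…
Penalty: 15 × 0.75% × $7,376.00 = $829.80
Final settlement = outstanding balance + penalty = $7,310.4020… + $829.80 = $8,140.20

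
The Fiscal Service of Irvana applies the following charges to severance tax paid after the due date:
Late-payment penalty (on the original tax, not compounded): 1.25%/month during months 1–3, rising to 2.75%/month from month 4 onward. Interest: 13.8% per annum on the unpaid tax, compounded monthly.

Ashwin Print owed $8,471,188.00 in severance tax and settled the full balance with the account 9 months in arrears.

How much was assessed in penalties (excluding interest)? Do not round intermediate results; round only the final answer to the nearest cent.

Penalty, months 1–3: 3 × 1.25% × $8,471,188.00 = $317,669.55
Penalty, months 4–9: 6 × 2.75% × $8,471,188.00 = $1,397,746.02
Total penalty = $317,669.55 + $1,397,746.02 = $1,715,415.57

$1,715,415.57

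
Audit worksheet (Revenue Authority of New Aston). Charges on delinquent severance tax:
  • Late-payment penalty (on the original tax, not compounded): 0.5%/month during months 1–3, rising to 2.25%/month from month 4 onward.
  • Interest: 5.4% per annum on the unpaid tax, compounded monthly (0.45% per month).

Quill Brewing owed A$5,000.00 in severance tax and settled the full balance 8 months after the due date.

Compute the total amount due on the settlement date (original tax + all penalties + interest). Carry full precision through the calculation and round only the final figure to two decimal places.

A$5,820.36

Penalty, months 1–3: 3 × 0.5% × A$5,000.00 = A$75.00
Penalty, months 4–8: 5 × 2.25% × A$5,000.00 = A$562.50
Interest: A$5,000.00 × ((1 + 0.0045)^8 − 1) = A$5,000.00 × 0.0365721… = A$182.8607…
Total = A$5,000.00 + A$637.5000 + A$182.8607… = A$5,820.36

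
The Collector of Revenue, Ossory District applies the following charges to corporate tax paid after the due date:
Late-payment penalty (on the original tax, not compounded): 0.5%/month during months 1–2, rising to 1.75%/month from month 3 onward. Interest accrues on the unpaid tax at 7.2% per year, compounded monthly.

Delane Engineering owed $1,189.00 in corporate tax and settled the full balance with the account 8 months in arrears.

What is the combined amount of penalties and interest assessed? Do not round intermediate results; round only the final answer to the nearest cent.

Penalty, months 1–2: 2 × 0.5% × $1,189.00 = $11.89
Penalty, months 3–8: 6 × 1.75% × $1,189.00 = $124.85…
Interest (7.2%/yr ÷ 12 = 0.6%/month): $1,189.00 × ((1 + 0.006)^8 − 1) = $58.2850…
Penalties + interest = $136.7350 + $58.2850… = $195.02

$195.02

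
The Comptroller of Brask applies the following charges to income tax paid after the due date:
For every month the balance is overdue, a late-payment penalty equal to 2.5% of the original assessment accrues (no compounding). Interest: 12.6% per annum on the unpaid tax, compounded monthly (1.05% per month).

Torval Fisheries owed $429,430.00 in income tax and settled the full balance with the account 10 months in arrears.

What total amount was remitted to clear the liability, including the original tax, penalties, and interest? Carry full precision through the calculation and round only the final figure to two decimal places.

$584,068.92

Late-payment penalty: 10 × 2.5% × $429,430.00 = $107,357.50
Interest: $429,430.00 × ((1 + 0.0105)^10 − 1) = $429,430.00 × 0.1101028… = $47,281.4239…
Total = $429,430.00 + $107,357.5000 + $47,281.4239… = $584,068.92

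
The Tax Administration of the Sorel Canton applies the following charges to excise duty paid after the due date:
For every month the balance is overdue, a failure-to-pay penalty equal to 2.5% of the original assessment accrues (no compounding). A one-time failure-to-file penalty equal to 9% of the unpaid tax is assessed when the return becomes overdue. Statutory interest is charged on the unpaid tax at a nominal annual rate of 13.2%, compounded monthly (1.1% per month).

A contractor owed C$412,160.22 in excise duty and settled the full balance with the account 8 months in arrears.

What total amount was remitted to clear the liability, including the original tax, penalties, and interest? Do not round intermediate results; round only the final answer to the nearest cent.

C$569,384.33

Failure-to-file penalty: 9% × C$412,160.22 = C$37,094.42…
Failure-to-pay penalty = 2.5% × C$412,160.22 × 8 mo = C$82,432.04…
Interest: C$412,160.22 × ((1 + 0.011)^8 − 1) = C$412,160.22 × 0.0914636… = C$37,697.6451…
Total = C$412,160.22 + C$119,526.4638 + C$37,697.6451… = C$569,384.33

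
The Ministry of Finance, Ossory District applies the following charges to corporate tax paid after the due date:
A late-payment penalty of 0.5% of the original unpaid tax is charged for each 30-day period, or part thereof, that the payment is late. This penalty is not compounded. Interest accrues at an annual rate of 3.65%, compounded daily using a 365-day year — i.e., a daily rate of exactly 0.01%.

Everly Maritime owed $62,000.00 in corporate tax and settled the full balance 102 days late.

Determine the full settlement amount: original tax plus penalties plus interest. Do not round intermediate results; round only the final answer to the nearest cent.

Penalty periods: ⌈102/30⌉ = 4; penalty = 4 × 0.5% × $62,000.00 = $1,240.00
Interest: $62,000.00 × ((1 + 0.0001)^102 − 1) = $62,000.00 × 0.01025168… = $635.6043…
Total = $62,000.00 + $1,240.0000 + $635.6043… = $63,875.60

$63,875.60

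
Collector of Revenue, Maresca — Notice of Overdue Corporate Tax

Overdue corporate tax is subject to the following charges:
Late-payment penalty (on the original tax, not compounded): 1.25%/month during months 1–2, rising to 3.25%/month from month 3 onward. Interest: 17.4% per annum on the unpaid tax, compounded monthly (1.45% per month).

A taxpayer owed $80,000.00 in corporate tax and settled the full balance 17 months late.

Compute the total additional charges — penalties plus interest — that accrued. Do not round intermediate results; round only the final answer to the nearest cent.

Penalty, months 1–2: 2 × 1.25% × $80,000.00 = $2,000.00
Penalty, months 3–17: 15 × 3.25% × $80,000.00 = $39,000.00
Interest: $80,000.00 × ((1 + 0.0145)^17 − 1) = $80,000.00 × 0.2772764… = $22,182.1086…
Penalties + interest = $41,000.0000 + $22,182.1086… = $63,182.11

$63,182.11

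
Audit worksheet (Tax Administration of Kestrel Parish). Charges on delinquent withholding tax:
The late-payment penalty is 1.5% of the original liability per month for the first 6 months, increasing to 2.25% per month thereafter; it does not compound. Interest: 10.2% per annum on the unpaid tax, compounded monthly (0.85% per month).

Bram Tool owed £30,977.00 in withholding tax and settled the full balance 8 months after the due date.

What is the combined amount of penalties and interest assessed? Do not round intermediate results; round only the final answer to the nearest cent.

Penalty, months 1–6: 6 × 1.5% × £30,977.00 = £2,787.93
Penalty, months 7–8: 2 × 2.25% × £30,977.00 = £1,393.97…
Interest: £30,977.00 × ((1 + 0.0085)^8 − 1) = £30,977.00 × 0.0700578… = £2,170.1792…
Penalties + interest = £4,181.8950 + £2,170.1792… = £6,352.07

£6,352.07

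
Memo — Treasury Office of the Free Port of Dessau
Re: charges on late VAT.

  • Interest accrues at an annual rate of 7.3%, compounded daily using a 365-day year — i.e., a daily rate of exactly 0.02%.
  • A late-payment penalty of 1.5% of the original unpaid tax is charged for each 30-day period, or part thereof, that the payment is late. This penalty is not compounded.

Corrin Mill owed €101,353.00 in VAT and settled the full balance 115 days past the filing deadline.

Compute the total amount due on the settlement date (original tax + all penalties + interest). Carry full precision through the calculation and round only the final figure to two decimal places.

Penalty periods: ⌈115/30⌉ = 4; penalty = 4 × 1.5% × €101,353.00 = €6,081.18
Interest: €101,353.00 × ((1 + 0.0002)^115 − 1) = €101,353.00 × 0.02326419… = €2,357.8951…
Total = €101,353.00 + €6,081.1800 + €2,357.8951… = €109,792.08

€109,792.08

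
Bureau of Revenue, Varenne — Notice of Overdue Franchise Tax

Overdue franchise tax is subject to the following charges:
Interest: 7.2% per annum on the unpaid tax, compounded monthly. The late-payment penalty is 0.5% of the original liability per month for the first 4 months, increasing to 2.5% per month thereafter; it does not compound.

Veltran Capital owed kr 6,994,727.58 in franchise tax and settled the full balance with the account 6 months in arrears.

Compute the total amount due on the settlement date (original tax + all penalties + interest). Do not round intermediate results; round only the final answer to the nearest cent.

kr 7,739,976.21

Penalty, months 1–4: 4 × 0.5% × kr 6,994,727.58 = kr 139,894.55…
Penalty, months 5–6: 2 × 2.5% × kr 6,994,727.58 = kr 349,736.38…
Interest (7.2%/yr ÷ 12 = 0.6%/month): kr 6,994,727.58 × ((1 + 0.006)^6 − 1) = kr 255,617.6993…
Total = kr 6,994,727.58 + kr 489,630.9306 + kr 255,617.6993… = kr 7,739,976.21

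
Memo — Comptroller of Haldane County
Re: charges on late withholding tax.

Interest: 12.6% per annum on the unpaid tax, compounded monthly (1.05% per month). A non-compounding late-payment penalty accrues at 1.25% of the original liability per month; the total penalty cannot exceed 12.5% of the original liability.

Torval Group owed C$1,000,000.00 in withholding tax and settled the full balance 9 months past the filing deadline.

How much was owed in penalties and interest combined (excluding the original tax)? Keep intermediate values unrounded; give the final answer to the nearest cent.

Penalty: 9 × 1.25% × C$1,000,000.00 = C$112,500.00 (below the 12.5% cap of C$125,000.00)
Interest: C$1,000,000.00 × ((1 + 0.0105)^9 − 1) = C$1,000,000.00 × 0.0985678… = C$98,567.7882…
Penalties + interest = C$112,500.0000 + C$98,567.7882… = C$211,067.79

C$211,067.79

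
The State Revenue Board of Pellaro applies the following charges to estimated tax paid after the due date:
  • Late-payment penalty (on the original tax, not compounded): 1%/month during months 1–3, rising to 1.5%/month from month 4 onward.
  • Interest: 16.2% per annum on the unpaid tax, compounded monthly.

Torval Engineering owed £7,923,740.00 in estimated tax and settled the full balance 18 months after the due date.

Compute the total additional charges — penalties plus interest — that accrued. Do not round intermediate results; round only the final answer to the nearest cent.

£4,183,715.00

Penalty, months 1–3: 3 × 1% × £7,923,740.00 = £237,712.20
Penalty, months 4–18: 15 × 1.5% × £7,923,740.00 = £1,782,841.50
Interest (16.2%/yr ÷ 12 = 1.35%/month): £7,923,740.00 × ((1 + 0.0135)^18 − 1) = £2,163,161.2981…
Penalties + interest = £2,020,553.7000 + £2,163,161.2981… = £4,183,715.00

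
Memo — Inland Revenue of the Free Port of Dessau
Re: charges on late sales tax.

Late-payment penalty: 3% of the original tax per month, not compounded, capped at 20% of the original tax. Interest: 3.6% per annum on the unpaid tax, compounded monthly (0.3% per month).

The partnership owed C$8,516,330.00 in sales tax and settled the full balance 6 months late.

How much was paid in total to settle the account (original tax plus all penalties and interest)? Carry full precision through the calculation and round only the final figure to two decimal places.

C$10,203,717.65

Penalty: 6 × 3% × C$8,516,330.00 = C$1,532,939.40 (below the 20% cap of C$1,703,266.00)
Interest: C$8,516,330.00 × ((1 + 0.003)^6 − 1) = C$8,516,330.00 × 0.0181355… = C$154,448.2537…
Total = C$8,516,330.00 + C$1,532,939.4000 + C$154,448.2537… = C$10,203,717.65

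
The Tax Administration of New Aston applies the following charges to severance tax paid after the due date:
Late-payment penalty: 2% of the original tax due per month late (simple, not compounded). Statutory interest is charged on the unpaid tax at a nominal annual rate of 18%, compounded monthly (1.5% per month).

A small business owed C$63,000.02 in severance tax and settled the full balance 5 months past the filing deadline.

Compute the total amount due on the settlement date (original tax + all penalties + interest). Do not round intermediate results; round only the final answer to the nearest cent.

Late-payment penalty = 2% × C$63,000.02 × 5 mo = C$6,300.00…
Interest: C$63,000.02 × ((1 + 0.015)^5 − 1) = C$63,000.02 × 0.0772840… = C$4,868.8938…
Total = C$63,000.02 + C$6,300.0020 + C$4,868.8938… = C$74,168.92

C$74,168.92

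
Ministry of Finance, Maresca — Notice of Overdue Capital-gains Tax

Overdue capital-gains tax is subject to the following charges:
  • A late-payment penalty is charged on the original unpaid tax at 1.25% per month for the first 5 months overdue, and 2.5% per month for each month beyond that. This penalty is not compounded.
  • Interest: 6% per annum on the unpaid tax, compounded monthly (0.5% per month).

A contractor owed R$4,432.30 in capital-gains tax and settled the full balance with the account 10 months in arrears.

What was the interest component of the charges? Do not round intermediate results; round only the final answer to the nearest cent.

Interest: R$4,432.30 × ((1 + 0.005)^10 − 1) = R$4,432.30 × 0.0511401… = R$226.6684…

R$226.67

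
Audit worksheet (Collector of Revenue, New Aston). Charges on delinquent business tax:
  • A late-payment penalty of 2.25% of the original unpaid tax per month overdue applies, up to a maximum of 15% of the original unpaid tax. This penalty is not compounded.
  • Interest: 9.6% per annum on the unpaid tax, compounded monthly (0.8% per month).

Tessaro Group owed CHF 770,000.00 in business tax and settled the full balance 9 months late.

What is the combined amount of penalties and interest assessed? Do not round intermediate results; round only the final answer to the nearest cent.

Penalty (uncapped): 9 × 2.25% × CHF 770,000.00 = CHF 155,925.00; cap = 15% × CHF 770,000.00 = CHF 115,500.00 → penalty = CHF 115,500.00
Interest: CHF 770,000.00 × ((1 + 0.008)^9 − 1) = CHF 770,000.00 × 0.0743475… = CHF 57,247.5968…
Penalties + interest = CHF 115,500.0000 + CHF 57,247.5968… = CHF 172,747.60

CHF 172,747.60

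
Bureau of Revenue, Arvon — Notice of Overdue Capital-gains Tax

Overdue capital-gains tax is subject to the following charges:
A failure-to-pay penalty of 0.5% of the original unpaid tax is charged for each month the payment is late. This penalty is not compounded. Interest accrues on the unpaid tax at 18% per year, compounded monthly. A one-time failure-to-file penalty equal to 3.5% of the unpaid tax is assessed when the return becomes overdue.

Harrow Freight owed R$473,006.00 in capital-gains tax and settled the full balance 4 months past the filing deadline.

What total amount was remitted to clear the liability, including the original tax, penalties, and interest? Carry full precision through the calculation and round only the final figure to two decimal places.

R$528,046.66

Failure-to-file penalty: 3.5% × R$473,006.00 = R$16,555.21
Failure-to-pay penalty: 4 × 0.5% × R$473,006.00 = R$9,460.12
Interest (18%/yr ÷ 12 = 1.5%/month): R$473,006.00 × ((1 + 0.015)^4 − 1) = R$29,025.3276…
Total = R$473,006.00 + R$26,015.3300 + R$29,025.3276… = R$528,046.66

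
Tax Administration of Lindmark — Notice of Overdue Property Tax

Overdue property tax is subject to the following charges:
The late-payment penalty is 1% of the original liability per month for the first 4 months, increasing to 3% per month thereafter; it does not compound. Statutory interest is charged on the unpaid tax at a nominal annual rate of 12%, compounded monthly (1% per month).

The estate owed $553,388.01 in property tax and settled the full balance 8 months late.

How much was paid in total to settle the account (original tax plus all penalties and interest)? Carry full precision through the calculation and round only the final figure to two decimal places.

Penalty, months 1–4: 4 × 1% × $553,388.01 = $22,135.52…
Penalty, months 5–8: 4 × 3% × $553,388.01 = $66,406.56…
Interest: $553,388.01 × ((1 + 0.01)^8 − 1) = $553,388.01 × 0.0828567… = $45,851.9074…
Total = $553,388.01 + $88,542.0816 + $45,851.9074… = $687,782.00

$687,782.00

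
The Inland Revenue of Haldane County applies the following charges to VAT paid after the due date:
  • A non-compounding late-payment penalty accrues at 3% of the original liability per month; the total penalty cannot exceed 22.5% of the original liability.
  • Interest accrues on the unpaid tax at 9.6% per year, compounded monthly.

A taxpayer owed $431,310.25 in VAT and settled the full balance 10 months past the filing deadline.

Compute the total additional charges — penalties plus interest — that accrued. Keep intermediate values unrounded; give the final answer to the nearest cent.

$132,818.67

Penalty (uncapped): 10 × 3% × $431,310.25 = $129,393.08…; cap = 22.5% × $431,310.25 = $97,044.81… → penalty = $97,044.81…
Interest (9.6%/yr ÷ 12 = 0.8%/month): $431,310.25 × ((1 + 0.008)^10 − 1) = $35,773.8678…
Penalties + interest = $97,044.8063… + $35,773.8678… = $132,818.67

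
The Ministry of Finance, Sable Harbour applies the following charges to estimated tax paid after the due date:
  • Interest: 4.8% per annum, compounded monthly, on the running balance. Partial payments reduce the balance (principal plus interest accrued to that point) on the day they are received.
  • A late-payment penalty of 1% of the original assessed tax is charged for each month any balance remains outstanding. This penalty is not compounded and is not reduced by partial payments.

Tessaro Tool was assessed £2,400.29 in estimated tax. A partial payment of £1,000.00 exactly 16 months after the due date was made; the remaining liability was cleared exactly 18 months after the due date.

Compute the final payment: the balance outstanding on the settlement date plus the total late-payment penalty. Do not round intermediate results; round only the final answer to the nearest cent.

Monthly rate = 4.8% ÷ 12 = 0.4%
Balance at month 16: £2,400.2900 × (1 + 0.004)^16 = £2,558.6043…
After £1,000.00 payment: £2,558.6043… − £1,000.00 = £1,558.6043…
Balance at month 18: £1,558.6043… × (1 + 0.004)^2 = £1,571.0980…
Penalty: 18 × 1% × £2,400.29 = £432.05…
Final settlement = outstanding balance + penalty = £1,571.0980… + £432.05… = £2,003.15

£2,003.15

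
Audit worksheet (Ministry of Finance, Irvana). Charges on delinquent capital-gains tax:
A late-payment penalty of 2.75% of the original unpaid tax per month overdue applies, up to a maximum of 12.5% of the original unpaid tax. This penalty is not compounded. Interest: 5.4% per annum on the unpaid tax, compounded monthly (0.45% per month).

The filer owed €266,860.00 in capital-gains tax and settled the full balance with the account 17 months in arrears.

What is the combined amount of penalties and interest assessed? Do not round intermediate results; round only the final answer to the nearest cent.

Penalty (uncapped): 17 × 2.75% × €266,860.00 = €124,757.05; cap = 12.5% × €266,860.00 = €33,357.50 → penalty = €33,357.50
Interest: €266,860.00 × ((1 + 0.0045)^17 − 1) = €266,860.00 × 0.0793170… = €21,166.5219…
Penalties + interest = €33,357.5000 + €21,166.5219… = €54,524.02

€54,524.02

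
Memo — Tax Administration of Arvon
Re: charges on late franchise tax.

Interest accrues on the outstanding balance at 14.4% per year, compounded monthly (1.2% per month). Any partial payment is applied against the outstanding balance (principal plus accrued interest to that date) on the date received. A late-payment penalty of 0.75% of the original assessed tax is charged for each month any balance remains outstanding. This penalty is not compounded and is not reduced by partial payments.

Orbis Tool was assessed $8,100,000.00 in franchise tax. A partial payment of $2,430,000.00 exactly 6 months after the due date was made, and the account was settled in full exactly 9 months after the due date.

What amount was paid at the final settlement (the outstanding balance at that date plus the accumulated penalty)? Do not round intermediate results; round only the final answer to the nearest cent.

$7,046,203.59

Balance at month 6: $8,100,000.0000 × (1 + 0.012)^6 = $8,700,978.4675…
After $2,430,000.00 payment: $8,700,978.4675… − $2,430,000.00 = $6,270,978.4675…
Balance at month 9: $6,270,978.4675… × (1 + 0.012)^3 = $6,499,453.5913…
Penalty: 9 × 0.75% × $8,100,000.00 = $546,750.00
Final settlement = outstanding balance + penalty = $6,499,453.5913… + $546,750.00 = $7,046,203.59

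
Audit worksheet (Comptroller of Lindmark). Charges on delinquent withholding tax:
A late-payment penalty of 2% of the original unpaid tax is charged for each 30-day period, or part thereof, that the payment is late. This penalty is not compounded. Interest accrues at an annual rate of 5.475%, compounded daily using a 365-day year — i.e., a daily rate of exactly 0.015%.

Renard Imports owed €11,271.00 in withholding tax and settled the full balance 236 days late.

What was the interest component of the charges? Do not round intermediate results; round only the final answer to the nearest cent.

Interest: €11,271.00 × ((1 + 0.00015)^236 − 1) = €11,271.00 × 0.03603129… = €406.1087…

€406.11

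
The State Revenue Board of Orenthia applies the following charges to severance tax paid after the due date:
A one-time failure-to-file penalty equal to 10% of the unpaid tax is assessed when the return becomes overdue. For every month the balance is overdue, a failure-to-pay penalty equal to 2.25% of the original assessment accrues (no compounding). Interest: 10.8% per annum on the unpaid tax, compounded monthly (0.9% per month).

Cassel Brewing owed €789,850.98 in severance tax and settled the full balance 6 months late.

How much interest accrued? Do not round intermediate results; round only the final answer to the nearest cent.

€43,623.22

Interest: €789,850.98 × ((1 + 0.009)^6 − 1) = €789,850.98 × 0.0552297… = €43,623.2159…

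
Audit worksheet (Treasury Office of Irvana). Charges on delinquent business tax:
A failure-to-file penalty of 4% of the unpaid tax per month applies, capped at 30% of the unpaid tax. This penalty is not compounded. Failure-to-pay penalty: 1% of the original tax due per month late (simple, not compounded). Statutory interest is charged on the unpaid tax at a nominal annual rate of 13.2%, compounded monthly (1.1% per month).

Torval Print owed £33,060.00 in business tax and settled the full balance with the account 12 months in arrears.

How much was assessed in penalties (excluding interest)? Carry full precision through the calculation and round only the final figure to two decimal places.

£13,885.20

Failure-to-file: 12 × 4% × £33,060.00 = £15,868.80, capped at 30% × £33,060.00 = £9,918.00
Failure-to-pay penalty: 12 × 1% × £33,060.00 = £3,967.20
Total penalty = £9,918.00 + £3,967.20 = £13,885.20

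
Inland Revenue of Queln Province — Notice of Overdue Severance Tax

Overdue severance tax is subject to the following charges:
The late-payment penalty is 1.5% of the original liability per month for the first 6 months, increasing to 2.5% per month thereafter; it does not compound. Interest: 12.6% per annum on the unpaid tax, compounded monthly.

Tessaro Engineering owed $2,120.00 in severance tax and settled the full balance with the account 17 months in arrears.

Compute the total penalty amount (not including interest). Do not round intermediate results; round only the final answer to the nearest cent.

$773.80

Penalty, months 1–6: 6 × 1.5% × $2,120.00 = $190.80
Penalty, months 7–17: 11 × 2.5% × $2,120.00 = $583.00
Total penalty = $190.80 + $583.00 = $773.80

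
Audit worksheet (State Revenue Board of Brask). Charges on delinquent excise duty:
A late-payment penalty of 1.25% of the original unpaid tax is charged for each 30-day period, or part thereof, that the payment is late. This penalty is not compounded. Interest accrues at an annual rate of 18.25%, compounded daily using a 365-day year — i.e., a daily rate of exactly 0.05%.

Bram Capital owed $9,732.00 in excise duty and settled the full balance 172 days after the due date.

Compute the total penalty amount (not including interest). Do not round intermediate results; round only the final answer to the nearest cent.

Penalty periods: ⌈172/30⌉ = 6; penalty = 6 × 1.25% × $9,732.00 = $729.90

$729.90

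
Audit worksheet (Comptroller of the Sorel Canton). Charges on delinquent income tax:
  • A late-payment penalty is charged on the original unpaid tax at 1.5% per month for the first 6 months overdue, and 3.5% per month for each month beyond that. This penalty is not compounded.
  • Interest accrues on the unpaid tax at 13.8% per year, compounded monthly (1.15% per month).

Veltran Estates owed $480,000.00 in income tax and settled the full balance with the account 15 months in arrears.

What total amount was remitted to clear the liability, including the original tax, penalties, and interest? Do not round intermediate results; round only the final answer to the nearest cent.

Penalty, months 1–6: 6 × 1.5% × $480,000.00 = $43,200.00
Penalty, months 7–15: 9 × 3.5% × $480,000.00 = $151,200.00
Interest: $480,000.00 × ((1 + 0.0115)^15 − 1) = $480,000.00 × 0.1871027… = $89,809.3142…
Total = $480,000.00 + $194,400.0000 + $89,809.3142… = $764,209.31

$764,209.31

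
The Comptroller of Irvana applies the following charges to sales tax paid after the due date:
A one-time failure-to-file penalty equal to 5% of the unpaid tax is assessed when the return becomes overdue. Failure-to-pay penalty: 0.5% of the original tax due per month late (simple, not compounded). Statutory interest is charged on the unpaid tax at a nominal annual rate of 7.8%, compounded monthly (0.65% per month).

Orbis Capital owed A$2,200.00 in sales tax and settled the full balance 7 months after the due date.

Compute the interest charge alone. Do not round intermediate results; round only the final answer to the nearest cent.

Interest: A$2,200.00 × ((1 + 0.0065)^7 − 1) = A$2,200.00 × 0.0463969… = A$102.0732…

A$102.07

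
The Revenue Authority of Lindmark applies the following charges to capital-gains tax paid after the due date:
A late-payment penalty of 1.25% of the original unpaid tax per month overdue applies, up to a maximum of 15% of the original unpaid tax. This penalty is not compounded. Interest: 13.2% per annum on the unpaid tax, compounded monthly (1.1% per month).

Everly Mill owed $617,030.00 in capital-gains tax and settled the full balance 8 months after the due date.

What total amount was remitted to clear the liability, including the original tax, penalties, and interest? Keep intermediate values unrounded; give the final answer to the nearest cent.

Penalty: 8 × 1.25% × $617,030.00 = $61,703.00 (below the 15% cap of $92,554.50)
Interest: $617,030.00 × ((1 + 0.011)^8 − 1) = $617,030.00 × 0.0914636… = $56,435.7666…
Total = $617,030.00 + $61,703.0000 + $56,435.7666… = $735,168.77

$735,168.77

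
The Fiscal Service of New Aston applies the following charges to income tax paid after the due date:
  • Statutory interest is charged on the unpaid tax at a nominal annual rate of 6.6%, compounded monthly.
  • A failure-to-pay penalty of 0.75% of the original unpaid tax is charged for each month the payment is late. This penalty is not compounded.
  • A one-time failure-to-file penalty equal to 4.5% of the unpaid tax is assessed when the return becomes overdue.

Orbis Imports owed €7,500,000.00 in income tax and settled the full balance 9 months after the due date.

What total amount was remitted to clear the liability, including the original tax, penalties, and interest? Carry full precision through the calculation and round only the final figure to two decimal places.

Failure-to-file penalty: 4.5% × €7,500,000.00 = €337,500.00
Failure-to-pay penalty: 9 × 0.75% × €7,500,000.00 = €506,250.00
Interest (6.6%/yr ÷ 12 = 0.55%/month): €7,500,000.00 × ((1 + 0.0055)^9 − 1) = €379,523.1858…
Total = €7,500,000.00 + €843,750.0000 + €379,523.1858… = €8,723,273.19

€8,723,273.19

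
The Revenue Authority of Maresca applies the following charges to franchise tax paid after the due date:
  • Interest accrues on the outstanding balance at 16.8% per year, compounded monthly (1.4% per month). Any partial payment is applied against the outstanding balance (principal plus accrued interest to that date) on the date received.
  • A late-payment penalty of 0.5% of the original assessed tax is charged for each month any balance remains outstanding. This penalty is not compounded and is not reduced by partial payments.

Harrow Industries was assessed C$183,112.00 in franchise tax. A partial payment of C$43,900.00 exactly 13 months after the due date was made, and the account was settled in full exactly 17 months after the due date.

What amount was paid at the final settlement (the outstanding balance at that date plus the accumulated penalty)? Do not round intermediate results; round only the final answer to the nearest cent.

Balance at month 13: C$183,112.0000 × (1 + 0.014)^13 = C$219,386.6624…
After C$43,900.00 payment: C$219,386.6624… − C$43,900.00 = C$175,486.6624…
Balance at month 17: C$175,486.6624… × (1 + 0.014)^4 = C$185,522.2207…
Penalty: 17 × 0.5% × C$183,112.00 = C$15,564.52
Final settlement = outstanding balance + penalty = C$185,522.2207… + C$15,564.52 = C$201,086.74

C$201,086.74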